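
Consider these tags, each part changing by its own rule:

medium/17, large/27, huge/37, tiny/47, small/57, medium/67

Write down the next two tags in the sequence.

large/77 then huge/87

Size: medium, large, huge, tiny, small, medium → large → huge (repeats medium → large → huge → tiny → small).
For the second component, +10 each step: 17, 27, 37, 47, 57, 67 → 77 → 87.
Putting the parts together: large/77 and then huge/87.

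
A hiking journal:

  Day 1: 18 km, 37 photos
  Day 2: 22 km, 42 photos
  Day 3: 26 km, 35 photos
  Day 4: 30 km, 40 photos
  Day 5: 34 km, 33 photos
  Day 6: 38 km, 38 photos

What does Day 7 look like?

Km goes 18, 22, 26, 30, 34, 38 → 42 (+4 each step).
Photos: alternating steps +5, −7, +5, −7, …; 37, 42, 35, 40, 33, 38 → 31.
Putting it together: 42 km, 31 photos.

42 km, 31 photos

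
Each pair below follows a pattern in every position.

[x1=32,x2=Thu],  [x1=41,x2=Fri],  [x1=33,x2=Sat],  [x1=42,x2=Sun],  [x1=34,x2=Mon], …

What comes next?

[x1=43,x2=Tue]

X1: alternating steps +9, −8, +9, −8, …; 32, 41, 33, 42, 34 → 43.
X2 goes Thu, Fri, Sat, Sun, Mon → Tue (runs through the weekdays Mon→Sun).
Combining the parts gives [x1=43,x2=Tue].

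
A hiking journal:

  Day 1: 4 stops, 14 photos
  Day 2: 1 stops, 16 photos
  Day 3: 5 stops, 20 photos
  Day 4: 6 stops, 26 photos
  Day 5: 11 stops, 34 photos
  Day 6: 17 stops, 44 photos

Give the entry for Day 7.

Stops: each term is the sum of the two before it, so 4, 1, 5, 6, 11, 17 → 28.
For the photos, differences are 2, 4, 6, … (increasing by 2 each time): 14, 16, 20, 26, 34, 44 → 56.
Putting it together: 28 stops, 56 photos.

28 stops, 56 photos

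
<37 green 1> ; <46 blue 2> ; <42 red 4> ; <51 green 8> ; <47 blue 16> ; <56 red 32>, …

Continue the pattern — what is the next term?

First part: 37, 46, 42, 51, 47, 56 → 52 (alternating steps +9, −4, +9, −4, …).
Colour goes green, blue, red, green, blue, red → green (repeats green → blue → red).
Third part: ×2 each step, so 1, 2, 4, 8, 16, 32 → 64.
Putting it together: <52 green 64>.

<52 green 64>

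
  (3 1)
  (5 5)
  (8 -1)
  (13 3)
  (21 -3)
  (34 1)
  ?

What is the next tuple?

First value goes 3, 5, 8, 13, 21, 34 → 55 (each term is the sum of the two before it).
Second value — alternating steps +4, −6, +4, −6, …: 1, 5, -1, 3, -3, 1 → -5.
Combining the parts gives (55 -5).

(55 -5)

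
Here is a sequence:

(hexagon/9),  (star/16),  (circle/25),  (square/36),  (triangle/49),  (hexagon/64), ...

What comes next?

Shape: repeats hexagon → star → circle → square → triangle; hexagon, star, circle, square, triangle, hexagon → star.
Second part: perfect squares: 3², 4², 5², …, so 9, 16, 25, 36, 49, 64 → 81.
Combining the parts gives (star/81).

(star/81)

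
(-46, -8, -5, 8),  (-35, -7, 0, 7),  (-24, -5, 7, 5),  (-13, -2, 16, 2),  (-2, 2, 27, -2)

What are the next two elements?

First part: +11 each step, so -46, -35, -24, -13, -2 → 9 → 20.
For the second part, differences are 1, 2, 3, … (increasing by 1 each time): -8, -7, -5, -2, 2 → 7 → 13.
Third part: differences are 5, 7, 9, … (increasing by 2 each time); -5, 0, 7, 16, 27 → 40 → 55.
Fourth part: 8, 7, 5, 2, -2 → -7 → -13 (always the negative of the second part).
Putting the parts together: (9, 7, 40, -7) and then (20, 13, 55, -13).

(9, 7, 40, -7), (20, 13, 55, -13)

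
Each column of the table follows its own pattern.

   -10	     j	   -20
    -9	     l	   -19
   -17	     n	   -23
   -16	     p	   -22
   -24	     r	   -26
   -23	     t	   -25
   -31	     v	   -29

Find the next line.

First component: -10, -9, -17, -16, -24, -23, -31 → -30 (alternating steps +1, −8, +1, −8, …).
Letter — letters move forward 2 places in the alphabet: j, l, n, p, r, t, v → x.
Third component: alternating steps +1, −4, +1, −4, …, so -20, -19, -23, -22, -26, -25, -29 → -28.
So the next line is -30  x  -28.

-30  x  -28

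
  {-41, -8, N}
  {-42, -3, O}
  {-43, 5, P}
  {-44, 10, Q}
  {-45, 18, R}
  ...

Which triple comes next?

For the first part, −1 each step: -41, -42, -43, -44, -45 → -46.
For the second part, alternating steps +5, +8, +5, +8, …: -8, -3, 5, 10, 18 → 23.
Letter: letters move forward 1 place in the alphabet; N, O, P, Q, R → S.
Putting it together: {-46, 23, S}.

{-46, 23, S}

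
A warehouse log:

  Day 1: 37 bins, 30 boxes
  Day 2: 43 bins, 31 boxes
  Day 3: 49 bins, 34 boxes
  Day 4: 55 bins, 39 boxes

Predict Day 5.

Bins: +6 each step; 37, 43, 49, 55 → 61.
For the boxes, differences are 1, 3, 5, … (increasing by 2 each time): 30, 31, 34, 39 → 46.
Putting it together: 61 bins, 46 boxes.

61 bins, 46 boxes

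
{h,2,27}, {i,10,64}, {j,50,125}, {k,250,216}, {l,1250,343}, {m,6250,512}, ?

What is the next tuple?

{n,31250,729}

Letter: h, i, j, k, l, m → n (letters move forward 1 place in the alphabet).
Second component goes 2, 10, 50, 250, 1250, 6250 → 31250 (×5 each step).
For the third component, perfect cubes: 3³, 4³, 5³, …: 27, 64, 125, 216, 343, 512 → 729.
So the next tuple is {n,31250,729}.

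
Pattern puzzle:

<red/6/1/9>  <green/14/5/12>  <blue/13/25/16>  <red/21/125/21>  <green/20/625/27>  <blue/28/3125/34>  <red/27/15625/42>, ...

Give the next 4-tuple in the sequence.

<green/35/78125/51>

Colour: red, green, blue, red, green, blue, red → green (repeats red → green → blue).
Second coordinate goes 6, 14, 13, 21, 20, 28, 27 → 35 (alternating steps +8, −1, +8, −1, …).
Third coordinate goes 1, 5, 25, 125, 625, 3125, 15625 → 78125 (×5 each step).
Fourth coordinate: differences are 3, 4, 5, … (increasing by 1 each time); 9, 12, 16, 21, 27, 34, 42 → 51.
So the next 4-tuple is <green/35/78125/51>.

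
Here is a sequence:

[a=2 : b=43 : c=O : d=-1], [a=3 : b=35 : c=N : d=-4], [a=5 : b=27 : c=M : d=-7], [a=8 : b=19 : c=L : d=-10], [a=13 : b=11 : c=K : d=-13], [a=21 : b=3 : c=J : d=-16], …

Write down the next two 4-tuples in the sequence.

For the a, each term is the sum of the two before it: 2, 3, 5, 8, 13, 21 → 34 → 55.
B: −8 each step, so 43, 35, 27, 19, 11, 3 → -5 → -13.
C: letters move back 1 place in the alphabet; O, N, M, L, K, J → I → H.
D goes -1, -4, -7, -10, -13, -16 → -19 → -22 (−3 each step).
Putting the parts together: [a=34 : b=-5 : c=I : d=-19] and then [a=55 : b=-13 : c=H : d=-22].

[a=34 : b=-5 : c=I : d=-19], [a=55 : b=-13 : c=H : d=-22]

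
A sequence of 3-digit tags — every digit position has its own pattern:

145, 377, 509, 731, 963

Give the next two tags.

For the first digit, +2 each step, mod 10: 1, 3, 5, 7, 9 → 1 → 3.
Second digit: +3 each step, mod 10, so 4, 7, 0, 3, 6 → 9 → 2.
Third digit — +2 each step, mod 10: 5, 7, 9, 1, 3 → 5 → 7.
Putting the parts together: 195 and then 327.

195, 327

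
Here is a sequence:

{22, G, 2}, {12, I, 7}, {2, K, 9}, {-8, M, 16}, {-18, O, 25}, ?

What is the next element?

First part: −10 each step; 22, 12, 2, -8, -18 → -28.
Letter — letters move forward 2 places in the alphabet: G, I, K, M, O → Q.
Third part: each term is the sum of the two before it; 2, 7, 9, 16, 25 → 41.
Putting it together: {-28, Q, 41}.

{-28, Q, 41}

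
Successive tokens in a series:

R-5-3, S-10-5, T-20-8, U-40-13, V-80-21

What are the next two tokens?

Letter — letters move forward 1 place in the alphabet: R, S, T, U, V → W → X.
Second component: ×2 each step; 5, 10, 20, 40, 80 → 160 → 320.
Third component goes 3, 5, 8, 13, 21 → 34 → 55 (each term is the sum of the two before it).
Putting the parts together: W-160-34 and then X-320-55.

W-160-34, X-320-55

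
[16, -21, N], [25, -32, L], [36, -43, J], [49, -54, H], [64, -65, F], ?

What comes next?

For the first slot, perfect squares: 4², 5², 6², …: 16, 25, 36, 49, 64 → 81.
Second slot — −11 each step: -21, -32, -43, -54, -65 → -76.
Letter: N, L, J, H, F → D (letters move back 2 places in the alphabet).
Combining the parts gives [81, -76, D].

[81, -76, D]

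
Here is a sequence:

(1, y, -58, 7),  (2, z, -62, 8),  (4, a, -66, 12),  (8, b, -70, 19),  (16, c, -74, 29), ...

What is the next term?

(32, d, -78, 42)

First component goes 1, 2, 4, 8, 16 → 32 (×2 each step).
Letter: letters move forward 1 place in the alphabet, wrapping Z→A, so y, z, a, b, c → d.
For the third component, −4 each step: -58, -62, -66, -70, -74 → -78.
Fourth component goes 7, 8, 12, 19, 29 → 42 (differences are 1, 4, 7, … (increasing by 3 each time)).
Combining the parts gives (32, d, -78, 42).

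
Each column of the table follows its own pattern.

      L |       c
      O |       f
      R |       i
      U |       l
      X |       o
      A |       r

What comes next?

D  u

First letter goes L, O, R, U, X, A → D (letters move forward 3 places in the alphabet, wrapping Z→A).
Second letter: letters move forward 3 places in the alphabet, so c, f, i, l, o, r → u.
Putting it together: D  u.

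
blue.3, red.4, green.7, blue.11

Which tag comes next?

For the colour, repeats blue → red → green: blue, red, green, blue → red.
Second component: 3, 4, 7, 11 → 18 (each term is the sum of the two before it).
Combining the parts gives red.18.

red.18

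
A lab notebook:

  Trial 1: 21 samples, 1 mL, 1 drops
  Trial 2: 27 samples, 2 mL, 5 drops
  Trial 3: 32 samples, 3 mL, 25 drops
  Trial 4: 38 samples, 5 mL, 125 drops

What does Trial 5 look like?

Samples: alternating steps +6, +5, +6, +5, …; 21, 27, 32, 38 → 43.
For the mL, each term is the sum of the two before it: 1, 2, 3, 5 → 8.
Drops goes 1, 5, 25, 125 → 625 (×5 each step).
So the next row is 43 samples, 8 mL, 625 drops.

43 samples, 8 mL, 625 drops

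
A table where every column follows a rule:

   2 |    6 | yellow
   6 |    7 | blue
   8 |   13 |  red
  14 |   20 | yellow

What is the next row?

22  33  blue

For the first component, each term is the sum of the two before it: 2, 6, 8, 14 → 22.
Second component: each term is the sum of the two before it, so 6, 7, 13, 20 → 33.
Colour — repeats yellow → blue → red: yellow, blue, red, yellow → blue.
Putting it together: 22  33  blue.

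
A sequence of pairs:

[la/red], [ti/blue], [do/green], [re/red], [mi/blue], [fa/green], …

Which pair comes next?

Note: runs through the solfège scale do→ti; la, ti, do, re, mi, fa → sol.
Colour: repeats red → blue → green, so red, blue, green, red, blue, green → red.
Combining the parts gives [sol/red].

[sol/red]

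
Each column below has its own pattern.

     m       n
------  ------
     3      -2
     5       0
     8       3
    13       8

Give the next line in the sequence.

Column m — each term is the sum of the two before it: 3, 5, 8, 13 → 21.
Column n: always 5 less than the column m; -2, 0, 3, 8 → 16.
Putting it together: 21  16.

21  16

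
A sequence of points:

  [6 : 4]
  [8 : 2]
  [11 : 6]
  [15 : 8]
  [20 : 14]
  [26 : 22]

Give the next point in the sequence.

[33 : 36]

First entry: differences are 2, 3, 4, … (increasing by 1 each time); 6, 8, 11, 15, 20, 26 → 33.
Second entry: each term is the sum of the two before it, so 4, 2, 6, 8, 14, 22 → 36.
Putting it together: [33 : 36].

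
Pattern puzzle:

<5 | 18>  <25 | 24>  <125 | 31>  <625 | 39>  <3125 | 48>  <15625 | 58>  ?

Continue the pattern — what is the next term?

First value: 5, 25, 125, 625, 3125, 15625 → 78125 (×5 each step).
Second value: differences are 6, 7, 8, … (increasing by 1 each time), so 18, 24, 31, 39, 48, 58 → 69.
Putting it together: <78125 | 69>.

<78125 | 69>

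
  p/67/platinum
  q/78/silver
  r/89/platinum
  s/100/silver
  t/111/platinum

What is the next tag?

u/122/silver

Letter — letters move forward 1 place in the alphabet: p, q, r, s, t → u.
Second component goes 67, 78, 89, 100, 111 → 122 (+11 each step).
For the metal, alternates platinum ↔ silver: platinum, silver, platinum, silver, platinum → silver.
So the next tag is u/122/silver.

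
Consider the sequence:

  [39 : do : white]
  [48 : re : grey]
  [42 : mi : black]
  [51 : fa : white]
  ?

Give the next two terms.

[45 : sol : grey], [54 : la : black]

For the first entry, alternating steps +9, −6, +9, −6, …: 39, 48, 42, 51 → 45 → 54.
Note: do, re, mi, fa → sol → la (runs through the solfège scale do→ti).
Shade goes white, grey, black, white → grey → black (repeats white → grey → black).
So the next two terms are [45 : sol : grey] and [54 : la : black].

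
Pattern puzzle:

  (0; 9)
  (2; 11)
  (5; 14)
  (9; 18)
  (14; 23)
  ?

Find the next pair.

First coordinate: 0, 2, 5, 9, 14 → 20 (differences are 2, 3, 4, … (increasing by 1 each time)).
Second coordinate: 9, 11, 14, 18, 23 → 29 (always 9 more than the first coordinate).
Putting it together: (20; 29).

(20; 29)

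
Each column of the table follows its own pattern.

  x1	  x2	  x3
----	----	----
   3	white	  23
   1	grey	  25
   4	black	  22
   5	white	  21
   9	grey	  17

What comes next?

Column x1 — each term is the sum of the two before it: 3, 1, 4, 5, 9 → 14.
Column x2 goes white, grey, black, white, grey → black (repeats white → grey → black).
Column x3: together with the column x1 always sums to 26, so 23, 25, 22, 21, 17 → 12.
Combining the parts gives 14  black  12.

14  black  12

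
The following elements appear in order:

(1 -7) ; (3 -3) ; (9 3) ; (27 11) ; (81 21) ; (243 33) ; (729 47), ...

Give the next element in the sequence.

(2187 63)

First component: 1, 3, 9, 27, 81, 243, 729 → 2187 (×3 each step).
Second component — differences are 4, 6, 8, … (increasing by 2 each time): -7, -3, 3, 11, 21, 33, 47 → 63.
So the next element is (2187 63).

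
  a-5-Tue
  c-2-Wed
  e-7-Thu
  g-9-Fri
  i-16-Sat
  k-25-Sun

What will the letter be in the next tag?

m

Letter — letters move forward 2 places in the alphabet: a, c, e, g, i, k → m.
Second component goes 5, 2, 7, 9, 16, 25 → 41 (each term is the sum of the two before it).
Day: runs through the weekdays Mon→Sun, so Tue, Wed, Thu, Fri, Sat, Sun → Mon.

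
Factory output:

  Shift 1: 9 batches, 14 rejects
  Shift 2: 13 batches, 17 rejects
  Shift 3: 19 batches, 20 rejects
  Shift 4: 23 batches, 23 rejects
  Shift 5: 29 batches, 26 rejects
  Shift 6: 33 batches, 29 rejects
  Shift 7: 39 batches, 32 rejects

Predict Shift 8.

43 batches, 35 rejects

Batches — alternating steps +4, +6, +4, +6, …: 9, 13, 19, 23, 29, 33, 39 → 43.
Rejects: +3 each step, so 14, 17, 20, 23, 26, 29, 32 → 35.
Combining the parts gives 43 batches, 35 rejects.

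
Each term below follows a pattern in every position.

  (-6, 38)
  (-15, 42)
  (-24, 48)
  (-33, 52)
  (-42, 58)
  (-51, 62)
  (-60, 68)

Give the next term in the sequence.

(-69, 72)

For the first component, −9 each step: -6, -15, -24, -33, -42, -51, -60 → -69.
Second component — alternating steps +4, +6, +4, +6, …: 38, 42, 48, 52, 58, 62, 68 → 72.
Combining the parts gives (-69, 72).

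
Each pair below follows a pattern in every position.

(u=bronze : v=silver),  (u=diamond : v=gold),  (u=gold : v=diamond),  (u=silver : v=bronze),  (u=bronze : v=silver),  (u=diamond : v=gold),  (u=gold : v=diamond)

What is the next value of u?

U: repeats bronze → diamond → gold → silver, so bronze, diamond, gold, silver, bronze, diamond, gold → silver.

silver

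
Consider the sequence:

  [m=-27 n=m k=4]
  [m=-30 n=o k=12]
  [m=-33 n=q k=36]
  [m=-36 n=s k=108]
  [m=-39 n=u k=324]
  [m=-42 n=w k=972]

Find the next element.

M: −3 each step; -27, -30, -33, -36, -39, -42 → -45.
N: letters move forward 2 places in the alphabet; m, o, q, s, u, w → y.
K: 4, 12, 36, 108, 324, 972 → 2916 (×3 each step).
So the next element is [m=-45 n=y k=2916].

[m=-45 n=y k=2916]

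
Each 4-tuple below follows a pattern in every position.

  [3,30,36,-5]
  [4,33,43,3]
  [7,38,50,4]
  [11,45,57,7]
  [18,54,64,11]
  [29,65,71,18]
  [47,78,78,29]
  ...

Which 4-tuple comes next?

[76,93,85,47]

First coordinate: 3, 4, 7, 11, 18, 29, 47 → 76 (each term is the sum of the two before it).
For the second coordinate, differences are 3, 5, 7, … (increasing by 2 each time): 30, 33, 38, 45, 54, 65, 78 → 93.
Third coordinate: +7 each step; 36, 43, 50, 57, 64, 71, 78 → 85.
Fourth coordinate: -5, 3, 4, 7, 11, 18, 29 → 47 (always the previous value of the first coordinate).
Putting it together: [76,93,85,47].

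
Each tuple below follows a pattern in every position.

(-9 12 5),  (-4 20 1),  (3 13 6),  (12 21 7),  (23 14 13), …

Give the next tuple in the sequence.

First component — differences are 5, 7, 9, … (increasing by 2 each time): -9, -4, 3, 12, 23 → 36.
Second component: alternating steps +8, −7, +8, −7, …; 12, 20, 13, 21, 14 → 22.
Third component goes 5, 1, 6, 7, 13 → 20 (each term is the sum of the two before it).
So the next tuple is (36 22 20).

(36 22 20)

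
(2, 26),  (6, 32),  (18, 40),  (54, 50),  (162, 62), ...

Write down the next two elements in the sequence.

First value goes 2, 6, 18, 54, 162 → 486 → 1458 (×3 each step).
Second value: differences are 6, 8, 10, … (increasing by 2 each time), so 26, 32, 40, 50, 62 → 76 → 92.
So the next two elements are (486, 76) and (1458, 92).

(486, 76), (1458, 92)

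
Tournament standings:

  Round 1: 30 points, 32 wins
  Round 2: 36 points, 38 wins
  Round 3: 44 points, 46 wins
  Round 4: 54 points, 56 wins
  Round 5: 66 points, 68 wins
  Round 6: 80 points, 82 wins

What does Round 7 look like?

96 points, 98 wins

Points — differences are 6, 8, 10, … (increasing by 2 each time): 30, 36, 44, 54, 66, 80 → 96.
For the wins, always 2 more than the points: 32, 38, 46, 56, 68, 82 → 98.
Combining the parts gives 96 points, 98 wins.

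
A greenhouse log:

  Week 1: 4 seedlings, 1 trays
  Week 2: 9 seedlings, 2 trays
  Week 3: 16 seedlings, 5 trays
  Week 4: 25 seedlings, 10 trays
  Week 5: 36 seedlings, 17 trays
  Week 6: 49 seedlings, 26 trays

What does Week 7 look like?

64 seedlings, 37 trays

Seedlings: perfect squares: 2², 3², 4², …, so 4, 9, 16, 25, 36, 49 → 64.
Trays: differences are 1, 3, 5, … (increasing by 2 each time), so 1, 2, 5, 10, 17, 26 → 37.
Putting it together: 64 seedlings, 37 trays.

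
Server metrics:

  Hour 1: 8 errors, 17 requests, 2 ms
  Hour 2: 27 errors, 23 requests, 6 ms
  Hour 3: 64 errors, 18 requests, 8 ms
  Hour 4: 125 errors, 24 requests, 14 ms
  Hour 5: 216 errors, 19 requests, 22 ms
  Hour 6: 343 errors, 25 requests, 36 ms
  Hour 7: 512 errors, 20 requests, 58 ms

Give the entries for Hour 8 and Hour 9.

Errors: 8, 27, 64, 125, 216, 343, 512 → 729 → 1000 (perfect cubes: 2³, 3³, 4³, …).
Requests goes 17, 23, 18, 24, 19, 25, 20 → 26 → 21 (alternating steps +6, −5, +6, −5, …).
Ms — each term is the sum of the two before it: 2, 6, 8, 14, 22, 36, 58 → 94 → 152.
So the next two records are 729 errors, 26 requests, 94 ms and 1000 errors, 21 requests, 152 ms.

729 errors, 26 requests, 94 ms; 1000 errors, 21 requests, 152 ms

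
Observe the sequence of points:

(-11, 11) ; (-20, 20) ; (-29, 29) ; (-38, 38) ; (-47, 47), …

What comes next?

First value goes -11, -20, -29, -38, -47 → -56 (−9 each step).
Second value: always the negative of the first value; 11, 20, 29, 38, 47 → 56.
Putting it together: (-56, 56).

(-56, 56)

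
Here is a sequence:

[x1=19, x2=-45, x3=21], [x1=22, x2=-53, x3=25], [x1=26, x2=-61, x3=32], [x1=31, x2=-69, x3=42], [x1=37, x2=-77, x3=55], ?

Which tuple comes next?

X1 goes 19, 22, 26, 31, 37 → 44 (differences are 3, 4, 5, … (increasing by 1 each time)).
X2: −8 each step, so -45, -53, -61, -69, -77 → -85.
X3 goes 21, 25, 32, 42, 55 → 71 (differences are 4, 7, 10, … (increasing by 3 each time)).
Putting it together: [x1=44, x2=-85, x3=71].

[x1=44, x2=-85, x3=71]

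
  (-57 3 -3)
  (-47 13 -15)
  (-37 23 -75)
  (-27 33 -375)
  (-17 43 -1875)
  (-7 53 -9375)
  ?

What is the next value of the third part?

-46875

Third part: ×5 each step, so -3, -15, -75, -375, -1875, -9375 → -46875.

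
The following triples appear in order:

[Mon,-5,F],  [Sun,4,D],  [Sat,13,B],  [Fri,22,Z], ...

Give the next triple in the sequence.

[Thu,31,X]

Day: runs backward through the weekdays Mon→Sun; Mon, Sun, Sat, Fri → Thu.
For the second coordinate, +9 each step: -5, 4, 13, 22 → 31.
For the letter, letters move back 2 places in the alphabet, wrapping A→Z: F, D, B, Z → X.
Combining the parts gives [Thu,31,X].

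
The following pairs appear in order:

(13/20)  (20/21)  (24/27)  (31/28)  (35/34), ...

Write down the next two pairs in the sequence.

For the first component, alternating steps +7, +4, +7, +4, …: 13, 20, 24, 31, 35 → 42 → 46.
Second component: alternating steps +1, +6, +1, +6, …, so 20, 21, 27, 28, 34 → 35 → 41.
Putting the parts together: (42/35) and then (46/41).

(42/35), (46/41)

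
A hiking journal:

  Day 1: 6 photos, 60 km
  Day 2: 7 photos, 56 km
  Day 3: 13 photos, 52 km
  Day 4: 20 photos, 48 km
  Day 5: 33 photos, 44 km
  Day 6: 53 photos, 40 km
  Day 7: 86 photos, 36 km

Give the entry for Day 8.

139 photos, 32 km

For the photos, each term is the sum of the two before it: 6, 7, 13, 20, 33, 53, 86 → 139.
Km — −4 each step: 60, 56, 52, 48, 44, 40, 36 → 32.
So the next record is 139 photos, 32 km.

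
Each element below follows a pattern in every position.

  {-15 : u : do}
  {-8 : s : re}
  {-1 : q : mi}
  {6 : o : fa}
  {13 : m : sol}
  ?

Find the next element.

{20 : k : la}

First coordinate: -15, -8, -1, 6, 13 → 20 (+7 each step).
Letter: letters move back 2 places in the alphabet; u, s, q, o, m → k.
Note goes do, re, mi, fa, sol → la (runs through the solfège scale do→ti).
Combining the parts gives {20 : k : la}.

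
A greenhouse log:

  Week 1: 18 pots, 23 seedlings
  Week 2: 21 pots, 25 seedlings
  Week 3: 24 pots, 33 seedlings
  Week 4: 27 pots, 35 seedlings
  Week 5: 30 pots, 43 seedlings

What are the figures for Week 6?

Pots — +3 each step: 18, 21, 24, 27, 30 → 33.
For the seedlings, alternating steps +2, +8, +2, +8, …: 23, 25, 33, 35, 43 → 45.
Combining the parts gives 33 pots, 45 seedlings.

33 pots, 45 seedlings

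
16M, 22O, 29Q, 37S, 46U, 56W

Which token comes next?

67Y

First component: differences are 6, 7, 8, … (increasing by 1 each time); 16, 22, 29, 37, 46, 56 → 67.
Letter: M, O, Q, S, U, W → Y (letters move forward 2 places in the alphabet).
Combining the parts gives 67Y.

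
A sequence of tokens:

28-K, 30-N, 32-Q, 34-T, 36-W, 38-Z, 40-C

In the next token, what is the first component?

First component: 28, 30, 32, 34, 36, 38, 40 → 42 (+2 each step).
Letter: K, N, Q, T, W, Z, C → F (letters move forward 3 places in the alphabet, wrapping Z→A).

42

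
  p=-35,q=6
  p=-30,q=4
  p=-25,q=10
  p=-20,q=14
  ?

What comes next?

P: -35, -30, -25, -20 → -15 (+5 each step).
For the q, each term is the sum of the two before it: 6, 4, 10, 14 → 24.
Putting it together: p=-15,q=24.

p=-15,q=24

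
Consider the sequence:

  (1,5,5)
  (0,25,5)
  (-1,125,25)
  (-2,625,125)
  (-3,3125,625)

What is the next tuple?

(-4,15625,3125)

First coordinate: −1 each step; 1, 0, -1, -2, -3 → -4.
Second coordinate — ×5 each step: 5, 25, 125, 625, 3125 → 15625.
Third coordinate goes 5, 5, 25, 125, 625 → 3125 (always the previous value of the second coordinate).
So the next tuple is (-4,15625,3125).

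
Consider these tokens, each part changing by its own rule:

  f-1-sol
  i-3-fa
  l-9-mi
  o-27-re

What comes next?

r-81-do

Letter goes f, i, l, o → r (letters move forward 3 places in the alphabet).
For the second component, ×3 each step: 1, 3, 9, 27 → 81.
Note — runs backward through the solfège scale do→ti: sol, fa, mi, re → do.
Putting it together: r-81-do.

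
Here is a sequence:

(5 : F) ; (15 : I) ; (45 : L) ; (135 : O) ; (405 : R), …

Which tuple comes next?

For the first part, ×3 each step: 5, 15, 45, 135, 405 → 1215.
Letter: letters move forward 3 places in the alphabet, so F, I, L, O, R → U.
Combining the parts gives (1215 : U).

(1215 : U)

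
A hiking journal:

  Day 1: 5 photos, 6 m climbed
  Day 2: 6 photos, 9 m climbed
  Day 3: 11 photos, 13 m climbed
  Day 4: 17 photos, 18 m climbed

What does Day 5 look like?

Photos: each term is the sum of the two before it, so 5, 6, 11, 17 → 28.
M climbed: differences are 3, 4, 5, … (increasing by 1 each time); 6, 9, 13, 18 → 24.
So the next line is 28 photos, 24 m climbed.

28 photos, 24 m climbed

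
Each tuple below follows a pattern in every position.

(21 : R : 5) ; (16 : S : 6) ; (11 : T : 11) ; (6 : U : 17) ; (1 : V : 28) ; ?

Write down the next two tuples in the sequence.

First entry — −5 each step: 21, 16, 11, 6, 1 → -4 → -9.
Letter: letters move forward 1 place in the alphabet, so R, S, T, U, V → W → X.
Third entry — each term is the sum of the two before it: 5, 6, 11, 17, 28 → 45 → 73.
Putting the parts together: (-4 : W : 45) and then (-9 : X : 73).

(-4 : W : 45), (-9 : X : 73)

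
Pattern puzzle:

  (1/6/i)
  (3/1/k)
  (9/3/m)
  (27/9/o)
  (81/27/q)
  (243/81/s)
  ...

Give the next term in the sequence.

First entry goes 1, 3, 9, 27, 81, 243 → 729 (×3 each step).
Second entry: 6, 1, 3, 9, 27, 81 → 243 (always the previous value of the first entry).
Letter: i, k, m, o, q, s → u (letters move forward 2 places in the alphabet).
Putting it together: (729/243/u).

(729/243/u)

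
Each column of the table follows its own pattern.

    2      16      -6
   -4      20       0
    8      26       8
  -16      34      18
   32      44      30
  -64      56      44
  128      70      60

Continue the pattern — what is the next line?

First component: 2, -4, 8, -16, 32, -64, 128 → -256 (×(-2) each step).
For the second component, differences are 4, 6, 8, … (increasing by 2 each time): 16, 20, 26, 34, 44, 56, 70 → 86.
Third component — differences are 6, 8, 10, … (increasing by 2 each time): -6, 0, 8, 18, 30, 44, 60 → 78.
Combining the parts gives -256  86  78.

-256  86  78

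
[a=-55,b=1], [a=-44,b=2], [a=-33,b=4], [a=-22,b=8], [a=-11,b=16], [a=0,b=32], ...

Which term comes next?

[a=11,b=64]

A — +11 each step: -55, -44, -33, -22, -11, 0 → 11.
For the b, ×2 each step: 1, 2, 4, 8, 16, 32 → 64.
Putting it together: [a=11,b=64].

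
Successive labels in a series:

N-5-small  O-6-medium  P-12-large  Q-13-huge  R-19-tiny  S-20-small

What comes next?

Letter: letters move forward 1 place in the alphabet, so N, O, P, Q, R, S → T.
Second component: alternating steps +1, +6, +1, +6, …; 5, 6, 12, 13, 19, 20 → 26.
Size: small, medium, large, huge, tiny, small → medium (repeats small → medium → large → huge → tiny).
Putting it together: T-26-medium.

T-26-medium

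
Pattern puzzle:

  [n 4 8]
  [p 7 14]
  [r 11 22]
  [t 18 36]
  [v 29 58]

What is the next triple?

For the letter, letters move forward 2 places in the alphabet: n, p, r, t, v → x.
Second part — each term is the sum of the two before it: 4, 7, 11, 18, 29 → 47.
Third part: always 2 × the second part, so 8, 14, 22, 36, 58 → 94.
Combining the parts gives [x 47 94].

[x 47 94]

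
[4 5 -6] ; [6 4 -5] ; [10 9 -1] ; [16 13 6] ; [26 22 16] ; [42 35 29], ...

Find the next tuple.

First coordinate — each term is the sum of the two before it: 4, 6, 10, 16, 26, 42 → 68.
For the second coordinate, each term is the sum of the two before it: 5, 4, 9, 13, 22, 35 → 57.
Third coordinate goes -6, -5, -1, 6, 16, 29 → 45 (differences are 1, 4, 7, … (increasing by 3 each time)).
Putting it together: [68 57 45].

[68 57 45]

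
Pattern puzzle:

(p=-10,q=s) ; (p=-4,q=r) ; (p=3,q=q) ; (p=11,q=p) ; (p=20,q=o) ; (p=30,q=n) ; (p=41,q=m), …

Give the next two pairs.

(p=53,q=l), (p=66,q=k)

P: differences are 6, 7, 8, … (increasing by 1 each time), so -10, -4, 3, 11, 20, 30, 41 → 53 → 66.
For the q, letters move back 1 place in the alphabet: s, r, q, p, o, n, m → l → k.
So the next two pairs are (p=53,q=l) and (p=66,q=k).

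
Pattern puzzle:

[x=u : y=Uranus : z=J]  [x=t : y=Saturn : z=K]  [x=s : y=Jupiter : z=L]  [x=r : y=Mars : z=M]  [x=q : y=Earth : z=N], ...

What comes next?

[x=p : y=Venus : z=O]

X goes u, t, s, r, q → p (letters move back 1 place in the alphabet).
Y: runs backward through the planets Mercury→Neptune; Uranus, Saturn, Jupiter, Mars, Earth → Venus.
Z goes J, K, L, M, N → O (letters move forward 1 place in the alphabet).
So the next element is [x=p : y=Venus : z=O].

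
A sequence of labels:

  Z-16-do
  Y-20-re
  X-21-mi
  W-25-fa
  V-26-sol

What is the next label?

Letter: letters move back 1 place in the alphabet; Z, Y, X, W, V → U.
Second component: 16, 20, 21, 25, 26 → 30 (alternating steps +4, +1, +4, +1, …).
For the note, runs through the solfège scale do→ti: do, re, mi, fa, sol → la.
Combining the parts gives U-30-la.

U-30-la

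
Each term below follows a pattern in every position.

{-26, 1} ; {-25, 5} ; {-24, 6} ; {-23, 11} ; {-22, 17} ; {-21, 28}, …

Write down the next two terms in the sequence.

{-20, 45}, {-19, 73}

First component goes -26, -25, -24, -23, -22, -21 → -20 → -19 (+1 each step).
Second component: each term is the sum of the two before it; 1, 5, 6, 11, 17, 28 → 45 → 73.
Putting the parts together: {-20, 45} and then {-19, 73}.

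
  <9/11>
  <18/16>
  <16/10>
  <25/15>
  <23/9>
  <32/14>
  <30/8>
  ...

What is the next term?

<39/13>

First part: alternating steps +9, −2, +9, −2, …; 9, 18, 16, 25, 23, 32, 30 → 39.
Second part: 11, 16, 10, 15, 9, 14, 8 → 13 (alternating steps +5, −6, +5, −6, …).
So the next term is <39/13>.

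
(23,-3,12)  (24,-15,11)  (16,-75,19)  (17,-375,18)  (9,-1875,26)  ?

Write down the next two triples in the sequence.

(10,-9375,25), (2,-46875,33)

For the first entry, alternating steps +1, −8, +1, −8, …: 23, 24, 16, 17, 9 → 10 → 2.
Second entry: -3, -15, -75, -375, -1875 → -9375 → -46875 (×5 each step).
For the third entry, together with the first entry always sums to 35: 12, 11, 19, 18, 26 → 25 → 33.
So the next two triples are (10,-9375,25) and (2,-46875,33).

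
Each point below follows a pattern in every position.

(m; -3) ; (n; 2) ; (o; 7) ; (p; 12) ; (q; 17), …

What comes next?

For the letter, letters move forward 1 place in the alphabet: m, n, o, p, q → r.
For the second coordinate, +5 each step: -3, 2, 7, 12, 17 → 22.
So the next point is (r; 22).

(r; 22)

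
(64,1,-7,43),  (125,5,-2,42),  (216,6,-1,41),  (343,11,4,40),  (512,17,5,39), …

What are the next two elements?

(729,28,10,38), (1000,45,11,37)

First component: perfect cubes: 4³, 5³, 6³, …, so 64, 125, 216, 343, 512 → 729 → 1000.
Second component: each term is the sum of the two before it; 1, 5, 6, 11, 17 → 28 → 45.
Third component: alternating steps +5, +1, +5, +1, …, so -7, -2, -1, 4, 5 → 10 → 11.
Fourth component goes 43, 42, 41, 40, 39 → 38 → 37 (−1 each step).
Putting the parts together: (729,28,10,38) and then (1000,45,11,37).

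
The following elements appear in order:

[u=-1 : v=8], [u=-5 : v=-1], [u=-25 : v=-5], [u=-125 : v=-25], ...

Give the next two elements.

U goes -1, -5, -25, -125 → -625 → -3125 (×5 each step).
V — always the previous value of the u: 8, -1, -5, -25 → -125 → -625.
So the next two elements are [u=-625 : v=-125] and [u=-3125 : v=-625].

[u=-625 : v=-125], [u=-3125 : v=-625]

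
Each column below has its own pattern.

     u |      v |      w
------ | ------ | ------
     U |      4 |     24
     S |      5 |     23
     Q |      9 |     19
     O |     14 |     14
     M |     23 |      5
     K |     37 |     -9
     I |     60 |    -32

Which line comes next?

G  97  -69

Column u goes U, S, Q, O, M, K, I → G (letters move back 2 places in the alphabet).
Column v: each term is the sum of the two before it; 4, 5, 9, 14, 23, 37, 60 → 97.
Column w — together with the column v always sums to 28: 24, 23, 19, 14, 5, -9, -32 → -69.
Putting it together: G  97  -69.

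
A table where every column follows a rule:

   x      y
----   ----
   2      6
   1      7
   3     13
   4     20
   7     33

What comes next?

Column x: each term is the sum of the two before it, so 2, 1, 3, 4, 7 → 11.
Column y: 6, 7, 13, 20, 33 → 53 (each term is the sum of the two before it).
Combining the parts gives 11  53.

11  53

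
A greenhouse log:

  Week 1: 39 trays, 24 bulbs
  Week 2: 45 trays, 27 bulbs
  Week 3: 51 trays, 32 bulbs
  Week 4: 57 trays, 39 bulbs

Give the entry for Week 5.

Trays: +6 each step; 39, 45, 51, 57 → 63.
Bulbs goes 24, 27, 32, 39 → 48 (differences are 3, 5, 7, … (increasing by 2 each time)).
Combining the parts gives 63 trays, 48 bulbs.

63 trays, 48 bulbs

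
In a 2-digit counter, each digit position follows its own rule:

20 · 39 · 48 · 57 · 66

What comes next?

First digit goes 2, 3, 4, 5, 6 → 7 (+1 each step, mod 10).
Second digit: −1 each step, mod 10; 0, 9, 8, 7, 6 → 5.
So the next token is 75.

75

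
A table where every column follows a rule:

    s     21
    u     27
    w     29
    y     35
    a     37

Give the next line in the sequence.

Letter — letters move forward 2 places in the alphabet, wrapping Z→A: s, u, w, y, a → c.
Second component goes 21, 27, 29, 35, 37 → 43 (alternating steps +6, +2, +6, +2, …).
Combining the parts gives c  43.

c  43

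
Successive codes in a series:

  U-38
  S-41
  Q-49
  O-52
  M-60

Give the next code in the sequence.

Letter: letters move back 2 places in the alphabet; U, S, Q, O, M → K.
Second component — alternating steps +3, +8, +3, +8, …: 38, 41, 49, 52, 60 → 63.
Combining the parts gives K-63.

K-63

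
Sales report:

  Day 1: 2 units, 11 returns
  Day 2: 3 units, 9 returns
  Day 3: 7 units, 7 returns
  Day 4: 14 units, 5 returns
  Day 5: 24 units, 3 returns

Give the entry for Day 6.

Units goes 2, 3, 7, 14, 24 → 37 (differences are 1, 4, 7, … (increasing by 3 each time)).
Returns: −2 each step; 11, 9, 7, 5, 3 → 1.
Combining the parts gives 37 units, 1 returns.

37 units, 1 returns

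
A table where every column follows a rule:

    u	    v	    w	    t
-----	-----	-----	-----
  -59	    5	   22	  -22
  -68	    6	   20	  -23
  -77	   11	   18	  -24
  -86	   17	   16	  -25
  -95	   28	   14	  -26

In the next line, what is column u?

Column u goes -59, -68, -77, -86, -95 → -104 (−9 each step).
Column v: 5, 6, 11, 17, 28 → 45 (each term is the sum of the two before it).
Column w: 22, 20, 18, 16, 14 → 12 (−2 each step).
For the column t, −1 each step: -22, -23, -24, -25, -26 → -27.

-104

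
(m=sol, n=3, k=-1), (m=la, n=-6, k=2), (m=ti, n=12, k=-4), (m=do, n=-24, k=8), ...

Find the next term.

(m=re, n=48, k=-16)

M: runs through the solfège scale do→ti; sol, la, ti, do → re.
N — ×(-2) each step: 3, -6, 12, -24 → 48.
For the k, ×(-2) each step: -1, 2, -4, 8 → -16.
Putting it together: (m=re, n=48, k=-16).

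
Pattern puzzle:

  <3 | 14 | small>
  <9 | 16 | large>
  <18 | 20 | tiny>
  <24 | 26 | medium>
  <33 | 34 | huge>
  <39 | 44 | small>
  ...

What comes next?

For the first entry, alternating steps +6, +9, +6, +9, …: 3, 9, 18, 24, 33, 39 → 48.
Second entry: differences are 2, 4, 6, … (increasing by 2 each time); 14, 16, 20, 26, 34, 44 → 56.
Size: small, large, tiny, medium, huge, small → large (repeats small → large → tiny → medium → huge).
So the next element is <48 | 56 | large>.

<48 | 56 | large>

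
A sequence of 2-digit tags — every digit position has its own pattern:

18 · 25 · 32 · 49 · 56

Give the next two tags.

First digit: +1 each step, mod 10, so 1, 2, 3, 4, 5 → 6 → 7.
Second digit goes 8, 5, 2, 9, 6 → 3 → 0 (−3 each step, mod 10).
So the next two tags are 63 and 70.

63, 70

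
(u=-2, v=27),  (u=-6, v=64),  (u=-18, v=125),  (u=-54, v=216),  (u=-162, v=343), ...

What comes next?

U: ×3 each step, so -2, -6, -18, -54, -162 → -486.
V: perfect cubes: 3³, 4³, 5³, …; 27, 64, 125, 216, 343 → 512.
Combining the parts gives (u=-486, v=512).

(u=-486, v=512)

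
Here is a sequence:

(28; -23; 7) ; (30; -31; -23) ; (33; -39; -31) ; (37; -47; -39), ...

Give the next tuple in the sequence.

First component: differences are 2, 3, 4, … (increasing by 1 each time), so 28, 30, 33, 37 → 42.
Second component: −8 each step; -23, -31, -39, -47 → -55.
For the third component, always the previous value of the second component: 7, -23, -31, -39 → -47.
Putting it together: (42; -55; -47).

(42; -55; -47)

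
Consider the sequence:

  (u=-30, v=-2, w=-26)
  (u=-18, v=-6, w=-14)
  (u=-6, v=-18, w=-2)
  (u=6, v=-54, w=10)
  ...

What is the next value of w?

22

U — +12 each step: -30, -18, -6, 6 → 18.
V: -2, -6, -18, -54 → -162 (×3 each step).
W: always 4 more than the u, so -26, -14, -2, 10 → 22.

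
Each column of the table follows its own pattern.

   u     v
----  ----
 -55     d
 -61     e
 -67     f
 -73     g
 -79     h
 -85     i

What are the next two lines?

-91  j; -97  k

Column u: −6 each step; -55, -61, -67, -73, -79, -85 → -91 → -97.
Column v: letters move forward 1 place in the alphabet, so d, e, f, g, h, i → j → k.
So the next two lines are -91  j and -97  k.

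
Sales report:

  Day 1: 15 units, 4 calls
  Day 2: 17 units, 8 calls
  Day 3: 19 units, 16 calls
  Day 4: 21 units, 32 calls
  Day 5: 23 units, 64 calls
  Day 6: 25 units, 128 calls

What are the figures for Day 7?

Units goes 15, 17, 19, 21, 23, 25 → 27 (+2 each step).
Calls goes 4, 8, 16, 32, 64, 128 → 256 (×2 each step).
Combining the parts gives 27 units, 256 calls.

27 units, 256 calls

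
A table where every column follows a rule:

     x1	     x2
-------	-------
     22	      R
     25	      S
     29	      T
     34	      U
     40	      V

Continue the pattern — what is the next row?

47  W

Column x1: differences are 3, 4, 5, … (increasing by 1 each time); 22, 25, 29, 34, 40 → 47.
Column x2 goes R, S, T, U, V → W (letters move forward 1 place in the alphabet).
Putting it together: 47  W.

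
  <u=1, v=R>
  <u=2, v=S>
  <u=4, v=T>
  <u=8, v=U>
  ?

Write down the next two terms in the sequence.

U: 1, 2, 4, 8 → 16 → 32 (×2 each step).
V: letters move forward 1 place in the alphabet; R, S, T, U → V → W.
Putting the parts together: <u=16, v=V> and then <u=32, v=W>.

<u=16, v=V>, <u=32, v=W>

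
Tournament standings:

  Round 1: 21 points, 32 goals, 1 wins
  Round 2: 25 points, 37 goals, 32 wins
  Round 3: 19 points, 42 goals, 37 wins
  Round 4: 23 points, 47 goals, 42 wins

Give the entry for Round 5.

17 points, 52 goals, 47 wins

Points goes 21, 25, 19, 23 → 17 (alternating steps +4, −6, +4, −6, …).
Goals — +5 each step: 32, 37, 42, 47 → 52.
For the wins, always the previous value of the goals: 1, 32, 37, 42 → 47.
Putting it together: 17 points, 52 goals, 47 wins.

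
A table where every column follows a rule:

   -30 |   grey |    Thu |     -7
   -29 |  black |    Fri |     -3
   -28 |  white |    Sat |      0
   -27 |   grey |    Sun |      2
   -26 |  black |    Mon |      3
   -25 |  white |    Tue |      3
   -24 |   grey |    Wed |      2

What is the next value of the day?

Day goes Thu, Fri, Sat, Sun, Mon, Tue, Wed → Thu (runs through the weekdays Mon→Sun).

Thu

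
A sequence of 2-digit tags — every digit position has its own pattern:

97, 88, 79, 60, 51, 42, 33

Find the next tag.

24

First digit: 9, 8, 7, 6, 5, 4, 3 → 2 (−1 each step, mod 10).
Second digit: 7, 8, 9, 0, 1, 2, 3 → 4 (+1 each step, mod 10).
Putting it together: 24.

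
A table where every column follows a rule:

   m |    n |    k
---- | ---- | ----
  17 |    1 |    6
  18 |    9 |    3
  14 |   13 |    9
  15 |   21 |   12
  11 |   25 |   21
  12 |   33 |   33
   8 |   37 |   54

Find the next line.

9  45  87

Column m: alternating steps +1, −4, +1, −4, …, so 17, 18, 14, 15, 11, 12, 8 → 9.
For the column n, alternating steps +8, +4, +8, +4, …: 1, 9, 13, 21, 25, 33, 37 → 45.
For the column k, each term is the sum of the two before it: 6, 3, 9, 12, 21, 33, 54 → 87.
Combining the parts gives 9  45  87.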